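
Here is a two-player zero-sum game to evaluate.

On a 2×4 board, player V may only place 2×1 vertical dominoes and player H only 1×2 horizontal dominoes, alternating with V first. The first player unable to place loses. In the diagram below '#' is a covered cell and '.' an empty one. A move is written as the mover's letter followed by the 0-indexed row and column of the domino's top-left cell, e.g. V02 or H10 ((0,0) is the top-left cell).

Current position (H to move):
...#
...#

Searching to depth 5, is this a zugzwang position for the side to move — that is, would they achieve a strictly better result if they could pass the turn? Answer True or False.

zugzwang(...#/...#, H) = False

ply 1, H at ...#/...# | H00=+1→##.#/...#*; H01=+1→.###/...#; H10=+1→...#/##.#; H11=+1→...#/.###
ply 2, V at ##.#/...# | V02=-1→####/..##*
ply 3, H at ####/..## | H10=+1→####/####*
ply 4: ####/#### is terminal -1 (V); from ...#/...# depth 5
if H skipped the turn, V would face:
~ ply 1, V at ...#/...# | V00=-1→#..#/#..#; V01=+1→.#.#/.#.#*; V02=-1→..##/..##
~ ply 2: .#.#/.#.# is terminal -1 (H); from ...#/...# depth 5
compare (H): move=+1 vs pass=-1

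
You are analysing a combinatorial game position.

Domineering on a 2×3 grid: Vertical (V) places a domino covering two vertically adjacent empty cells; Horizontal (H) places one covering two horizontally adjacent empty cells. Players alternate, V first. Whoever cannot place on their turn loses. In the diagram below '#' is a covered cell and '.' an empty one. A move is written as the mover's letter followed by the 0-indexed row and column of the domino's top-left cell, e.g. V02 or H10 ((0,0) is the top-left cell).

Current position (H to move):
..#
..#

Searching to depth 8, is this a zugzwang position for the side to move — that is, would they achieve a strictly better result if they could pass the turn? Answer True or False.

zugzwang(..#/..#, H) = False

[..#/..#] H move#1: H00:+1/###/..#*, H10:+1/..#/###
[###/..#] end (terminal -1, V#2); searched ..#/..# to 8
if H skipped the turn, V would face:
~ [..#/..#] V move#1: V00:+1/#.#/#.#*, V01:+1/.##/.##
~ [#.#/#.#] end (terminal -1, H#2); searched ..#/..# to 8
compare (H): move=+1 vs pass=-1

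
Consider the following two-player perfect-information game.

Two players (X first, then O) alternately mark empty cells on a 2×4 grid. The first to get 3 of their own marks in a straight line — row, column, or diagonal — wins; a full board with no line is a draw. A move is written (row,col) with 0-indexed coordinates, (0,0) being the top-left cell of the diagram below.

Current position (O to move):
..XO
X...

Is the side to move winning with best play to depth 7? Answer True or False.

O winning at [..XO/X...]: False

[..XO/X...] O move#1: (0,0):+0/O.XO/X...*, (0,1):+0/.OXO/X..., (1,1):+0/..XO/XO.., (1,2):+0/..XO/X.O., (1,3):+0/..XO/X..O
[O.XO/X...] X move#2: (0,1):+0/OXXO/X...*, (1,1):+0/O.XO/XX.., (1,2):+0/O.XO/X.X., (1,3):+0/O.XO/X..X
[OXXO/X...] O move#3: (1,1):+0/OXXO/XO..*, (1,2):+0/OXXO/X.O., (1,3):+0/OXXO/X..O
[OXXO/XO..] X move#4: (1,2):+0/OXXO/XOX.*, (1,3):+0/OXXO/XO.X
[OXXO/XOX.] O move#5: (1,3):+0/OXXO/XOXO*
[OXXO/XOXO] end (terminal +0, X#6); searched ..XO/X... to 7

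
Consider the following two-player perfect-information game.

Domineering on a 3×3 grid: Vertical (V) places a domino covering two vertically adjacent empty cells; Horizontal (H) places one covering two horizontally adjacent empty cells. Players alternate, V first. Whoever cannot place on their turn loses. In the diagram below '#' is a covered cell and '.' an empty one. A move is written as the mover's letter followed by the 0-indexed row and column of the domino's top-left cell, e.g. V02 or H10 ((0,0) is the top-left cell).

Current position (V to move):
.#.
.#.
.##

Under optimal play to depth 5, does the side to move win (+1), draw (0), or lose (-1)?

value(.#./.#./.##, V) = +1

[.#./.#./.##] V move#1: V00:+1/##./##./.##*, V02:+1/.##/.##/.##, V10:+1/.#./##./###
[##./##./.##] end (terminal -1, H#2); searched .#./.#./.## to 5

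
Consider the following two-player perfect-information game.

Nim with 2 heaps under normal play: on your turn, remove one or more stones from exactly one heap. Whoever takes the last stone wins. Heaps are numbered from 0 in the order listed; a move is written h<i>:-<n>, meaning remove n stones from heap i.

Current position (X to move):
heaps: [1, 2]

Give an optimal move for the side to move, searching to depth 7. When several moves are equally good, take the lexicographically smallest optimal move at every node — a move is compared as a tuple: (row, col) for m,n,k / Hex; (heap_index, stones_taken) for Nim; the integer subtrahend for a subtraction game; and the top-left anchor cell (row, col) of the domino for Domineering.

ply 1, X at (1,2) | h0:-1=-1→(0,2); h1:-1=+1→(1,1)*; h1:-2=-1→(1,0)
ply 2, O at (1,1) | h0:-1=-1→(0,1)*; h1:-1=-1→(1,0)
ply 3, X at (0,1) | h1:-1=+1→(0,0)*
ply 4: (0,0) is terminal -1 (O); from (1,2) depth 7

X's best at [(1,2)]: h1:-1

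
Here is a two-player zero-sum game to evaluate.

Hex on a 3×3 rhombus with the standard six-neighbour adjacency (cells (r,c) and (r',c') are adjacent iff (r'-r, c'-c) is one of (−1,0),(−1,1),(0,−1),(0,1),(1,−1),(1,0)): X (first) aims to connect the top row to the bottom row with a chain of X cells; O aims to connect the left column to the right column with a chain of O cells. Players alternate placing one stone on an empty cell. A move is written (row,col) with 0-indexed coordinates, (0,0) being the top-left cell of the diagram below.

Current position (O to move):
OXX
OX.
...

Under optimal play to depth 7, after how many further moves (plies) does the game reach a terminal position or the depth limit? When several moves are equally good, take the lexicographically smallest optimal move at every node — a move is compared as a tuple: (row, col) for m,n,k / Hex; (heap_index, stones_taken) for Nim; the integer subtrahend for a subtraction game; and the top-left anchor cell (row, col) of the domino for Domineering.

[OXX/OX./...] O move#1: (1,2):-1/OXX/OXO/...*, (2,0):-1/OXX/OX./O.., (2,1):-1/OXX/OX./.O., (2,2):-1/OXX/OX./..O
[OXX/OXO/...] X move#2: (2,0):+1/OXX/OXO/X..*, (2,1):+1/OXX/OXO/.X., (2,2):+1/OXX/OXO/..X
[OXX/OXO/X..] end (terminal -1, O#3); searched OXX/OX./... to 7

PV length from [OXX/OX./...]: 2 plies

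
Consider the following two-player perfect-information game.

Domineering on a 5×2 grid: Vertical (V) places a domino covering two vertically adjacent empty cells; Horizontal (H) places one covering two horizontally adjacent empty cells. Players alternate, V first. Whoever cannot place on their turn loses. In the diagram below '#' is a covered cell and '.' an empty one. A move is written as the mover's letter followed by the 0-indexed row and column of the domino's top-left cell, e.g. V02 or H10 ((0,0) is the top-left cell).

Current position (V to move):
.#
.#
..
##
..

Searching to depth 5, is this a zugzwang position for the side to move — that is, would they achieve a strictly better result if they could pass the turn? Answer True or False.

p1 V@[.#/.#/../##/..]: V00[##/##/../##/..]-1* V10[.#/##/#./##/..]-1
p2 H@[##/##/../##/..]: H20[##/##/##/##/..]+1* H40[##/##/../##/##]+1
p3 V@[##/##/##/##/..] terminal -1; root [.#/.#/../##/..] d5
if V skipped the turn, H would face:
~ p1 H@[.#/.#/../##/..]: H20[.#/.#/##/##/..]+1* H40[.#/.#/../##/##]-1
~ p2 V@[.#/.#/##/##/..]: V00[##/##/##/##/..]-1*
~ p3 H@[##/##/##/##/..]: H40[##/##/##/##/##]+1*
~ p4 V@[##/##/##/##/##] terminal -1; root [.#/.#/../##/..] d5
compare (V): move=-1 vs pass=-1

zugzwang(.#/.#/../##/.., V) = False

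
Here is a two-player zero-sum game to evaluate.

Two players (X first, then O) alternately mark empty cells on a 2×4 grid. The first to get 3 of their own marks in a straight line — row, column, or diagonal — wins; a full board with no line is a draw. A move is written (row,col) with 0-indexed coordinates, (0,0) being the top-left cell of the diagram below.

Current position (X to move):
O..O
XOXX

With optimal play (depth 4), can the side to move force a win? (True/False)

X winning at [O..O/XOXX]: False

p1 X@[O..O/XOXX]: (0,1)[OX.O/XOXX]+0* (0,2)[O.XO/XOXX]+0
p2 O@[OX.O/XOXX]: (0,2)[OXOO/XOXX]+0*
p3 X@[OXOO/XOXX] terminal +0; root [O..O/XOXX] d4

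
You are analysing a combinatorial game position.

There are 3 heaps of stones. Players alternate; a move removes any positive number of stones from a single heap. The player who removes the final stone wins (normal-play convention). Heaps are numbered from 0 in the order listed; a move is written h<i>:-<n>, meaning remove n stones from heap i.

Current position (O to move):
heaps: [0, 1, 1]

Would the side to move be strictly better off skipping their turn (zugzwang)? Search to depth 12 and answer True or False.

zugzwang((0,1,1), O) = True

[(0,1,1)] O move#1: h1:-1:-1/(0,0,1)*, h2:-1:-1/(0,1,0)
[(0,0,1)] X move#2: h2:-1:+1/(0,0,0)*
[(0,0,0)] end (terminal -1, O#3); searched (0,1,1) to 12
pass branch (X moves first from the same position):
  | [(0,1,1)] X move#1: h1:-1:-1/(0,0,1)*, h2:-1:-1/(0,1,0)
  | [(0,0,1)] O move#2: h2:-1:+1/(0,0,0)*
  | [(0,0,0)] end (terminal -1, X#3); searched (0,1,1) to 12
O moving scores -1; O passing scores +1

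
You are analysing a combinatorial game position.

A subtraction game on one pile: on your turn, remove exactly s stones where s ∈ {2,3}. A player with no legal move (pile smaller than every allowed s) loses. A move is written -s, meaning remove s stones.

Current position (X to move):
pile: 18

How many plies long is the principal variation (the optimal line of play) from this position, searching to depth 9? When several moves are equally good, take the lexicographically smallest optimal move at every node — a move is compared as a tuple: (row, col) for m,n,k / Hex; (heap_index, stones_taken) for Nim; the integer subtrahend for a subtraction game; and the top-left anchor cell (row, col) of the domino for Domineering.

PV length from [18]: 7 plies

[18] X move#1: -2:+1/16*, -3:+1/15
[16] O move#2: -2:-1/14*, -3:-1/13
[14] X move#3: -2:-1/12, -3:+1/11*
[11] O move#4: -2:-1/9*, -3:-1/8
[9] X move#5: -2:-1/7, -3:+1/6*
[6] O move#6: -2:-1/4*, -3:-1/3
[4] X move#7: -2:-1/2, -3:+1/1*
[1] end (terminal -1, O#8); searched 18 to 9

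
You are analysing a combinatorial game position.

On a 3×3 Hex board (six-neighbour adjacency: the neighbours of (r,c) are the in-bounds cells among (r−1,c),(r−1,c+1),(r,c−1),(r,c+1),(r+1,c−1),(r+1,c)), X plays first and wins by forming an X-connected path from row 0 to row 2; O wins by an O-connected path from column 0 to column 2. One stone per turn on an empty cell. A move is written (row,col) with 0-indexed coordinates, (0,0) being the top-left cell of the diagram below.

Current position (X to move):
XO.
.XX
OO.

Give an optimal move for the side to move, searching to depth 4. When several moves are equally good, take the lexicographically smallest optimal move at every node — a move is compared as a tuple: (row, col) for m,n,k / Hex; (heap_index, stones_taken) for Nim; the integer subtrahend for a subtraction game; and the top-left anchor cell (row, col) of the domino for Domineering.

X's best at [XO./.XX/OO.]: (2,2)

[XO./.XX/OO.] X move#1: (0,2):-1/XOX/.XX/OO., (1,0):-1/XO./XXX/OO., (2,2):+1/XO./.XX/OOX*
[XO./.XX/OOX] O move#2: (0,2):-1/XOO/.XX/OOX*, (1,0):-1/XO./OXX/OOX
[XOO/.XX/OOX] X move#3: (1,0):+1/XOO/XXX/OOX*
[XOO/XXX/OOX] end (terminal -1, O#4); searched XO./.XX/OO. to 4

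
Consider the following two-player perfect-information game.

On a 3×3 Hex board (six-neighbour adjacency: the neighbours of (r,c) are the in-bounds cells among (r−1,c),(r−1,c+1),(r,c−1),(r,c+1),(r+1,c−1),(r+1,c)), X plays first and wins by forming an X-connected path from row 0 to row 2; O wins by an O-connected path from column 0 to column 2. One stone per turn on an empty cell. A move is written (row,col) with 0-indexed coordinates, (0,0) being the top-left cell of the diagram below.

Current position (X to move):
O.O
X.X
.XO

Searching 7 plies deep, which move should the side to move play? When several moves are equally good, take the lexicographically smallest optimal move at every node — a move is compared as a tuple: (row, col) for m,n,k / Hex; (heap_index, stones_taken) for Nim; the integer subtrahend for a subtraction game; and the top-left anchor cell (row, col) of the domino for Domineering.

X's best at [O.O/X.X/.XO]: (0,1)

ply 1, X at O.O/X.X/.XO | (0,1)=+1→OXO/X.X/.XO*; (1,1)=-1→O.O/XXX/.XO; (2,0)=-1→O.O/X.X/XXO
ply 2, O at OXO/X.X/.XO | (1,1)=-1→OXO/XOX/.XO*; (2,0)=-1→OXO/X.X/OXO
ply 3, X at OXO/XOX/.XO | (2,0)=+1→OXO/XOX/XXO*
ply 4: OXO/XOX/XXO is terminal -1 (O); from O.O/X.X/.XO depth 7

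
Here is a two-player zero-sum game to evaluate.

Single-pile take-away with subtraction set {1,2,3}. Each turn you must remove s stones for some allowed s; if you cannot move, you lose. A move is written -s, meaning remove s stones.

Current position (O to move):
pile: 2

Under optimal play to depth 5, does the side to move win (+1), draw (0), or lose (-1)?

value(2, O) = +1

[2] O move#1: -1:-1/1, -2:+1/0*
[0] end (terminal -1, X#2); searched 2 to 5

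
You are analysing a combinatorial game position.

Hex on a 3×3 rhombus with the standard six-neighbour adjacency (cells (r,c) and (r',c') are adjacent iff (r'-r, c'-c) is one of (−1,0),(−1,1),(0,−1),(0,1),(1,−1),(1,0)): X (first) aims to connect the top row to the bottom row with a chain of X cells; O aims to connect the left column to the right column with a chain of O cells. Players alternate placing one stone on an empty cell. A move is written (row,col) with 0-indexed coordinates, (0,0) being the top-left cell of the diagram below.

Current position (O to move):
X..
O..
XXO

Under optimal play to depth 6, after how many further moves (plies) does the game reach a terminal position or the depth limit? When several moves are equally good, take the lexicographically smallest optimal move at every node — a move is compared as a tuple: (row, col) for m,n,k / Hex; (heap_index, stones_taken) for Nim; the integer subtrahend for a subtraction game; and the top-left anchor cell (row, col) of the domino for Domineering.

ply 1, O at X../O../XXO | (0,1)=-1→XO./O../XXO; (0,2)=+1→X.O/O../XXO*; (1,1)=+1→X../OO./XXO; (1,2)=-1→X../O.O/XXO
ply 2, X at X.O/O../XXO | (0,1)=-1→XXO/O../XXO*; (1,1)=-1→X.O/OX./XXO; (1,2)=-1→X.O/O.X/XXO
ply 3, O at XXO/O../XXO | (1,1)=+1→XXO/OO./XXO*; (1,2)=-1→XXO/O.O/XXO
ply 4: XXO/OO./XXO is terminal -1 (X); from X../O../XXO depth 6

PV length from [X../O../XXO]: 3 plies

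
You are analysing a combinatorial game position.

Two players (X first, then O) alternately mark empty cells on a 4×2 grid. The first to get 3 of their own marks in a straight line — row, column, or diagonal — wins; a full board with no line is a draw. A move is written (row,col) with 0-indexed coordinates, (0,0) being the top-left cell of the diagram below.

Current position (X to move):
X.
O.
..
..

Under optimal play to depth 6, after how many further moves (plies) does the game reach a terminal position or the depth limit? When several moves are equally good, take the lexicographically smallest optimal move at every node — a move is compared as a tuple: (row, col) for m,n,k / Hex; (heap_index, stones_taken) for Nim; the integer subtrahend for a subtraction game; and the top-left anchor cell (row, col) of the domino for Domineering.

ply 1, X at X./O./../.. | (0,1)=+0→XX/O./../..*; (1,1)=+0→X./OX/../..; (2,0)=+0→X./O./X./..; (2,1)=+0→X./O./.X/..; (3,0)=+0→X./O./../X.; (3,1)=+0→X./O./../.X
ply 2, O at XX/O./../.. | (1,1)=+0→XX/OO/../..*; (2,0)=+0→XX/O./O./..; (2,1)=+0→XX/O./.O/..; (3,0)=+0→XX/O./../O.; (3,1)=+0→XX/O./../.O
ply 3, X at XX/OO/../.. | (2,0)=+0→XX/OO/X./..*; (2,1)=+0→XX/OO/.X/..; (3,0)=+0→XX/OO/../X.; (3,1)=+0→XX/OO/../.X
ply 4, O at XX/OO/X./.. | (2,1)=+0→XX/OO/XO/..*; (3,0)=+0→XX/OO/X./O.; (3,1)=+0→XX/OO/X./.O
ply 5, X at XX/OO/XO/.. | (3,0)=-1→XX/OO/XO/X.; (3,1)=+0→XX/OO/XO/.X*
ply 6, O at XX/OO/XO/.X | (3,0)=+0→XX/OO/XO/OX*
ply 7: XX/OO/XO/OX is terminal +0 (X); from X./O./../.. depth 6

PV length from [X./O./../..]: 6 plies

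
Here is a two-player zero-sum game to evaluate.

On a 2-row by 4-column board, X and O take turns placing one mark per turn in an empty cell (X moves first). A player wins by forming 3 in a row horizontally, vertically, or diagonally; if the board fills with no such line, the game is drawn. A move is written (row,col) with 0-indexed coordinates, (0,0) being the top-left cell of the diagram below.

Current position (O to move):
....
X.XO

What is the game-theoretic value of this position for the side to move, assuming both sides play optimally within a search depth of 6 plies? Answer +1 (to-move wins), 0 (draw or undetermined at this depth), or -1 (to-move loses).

ply 1, O at ..../X.XO | (0,0)=-1→O.../X.XO; (0,1)=-1→.O../X.XO; (0,2)=-1→..O./X.XO; (0,3)=-1→...O/X.XO; (1,1)=+0→..../XOXO*
ply 2, X at ..../XOXO | (0,0)=+0→X.../XOXO*; (0,1)=+0→.X../XOXO; (0,2)=+0→..X./XOXO; (0,3)=+0→...X/XOXO
ply 3, O at X.../XOXO | (0,1)=+0→XO../XOXO*; (0,2)=+0→X.O./XOXO; (0,3)=+0→X..O/XOXO
ply 4, X at XO../XOXO | (0,2)=+0→XOX./XOXO*; (0,3)=+0→XO.X/XOXO
ply 5, O at XOX./XOXO | (0,3)=+0→XOXO/XOXO*
ply 6: XOXO/XOXO is terminal +0 (X); from ..../X.XO depth 6

value(..../X.XO, O) = 0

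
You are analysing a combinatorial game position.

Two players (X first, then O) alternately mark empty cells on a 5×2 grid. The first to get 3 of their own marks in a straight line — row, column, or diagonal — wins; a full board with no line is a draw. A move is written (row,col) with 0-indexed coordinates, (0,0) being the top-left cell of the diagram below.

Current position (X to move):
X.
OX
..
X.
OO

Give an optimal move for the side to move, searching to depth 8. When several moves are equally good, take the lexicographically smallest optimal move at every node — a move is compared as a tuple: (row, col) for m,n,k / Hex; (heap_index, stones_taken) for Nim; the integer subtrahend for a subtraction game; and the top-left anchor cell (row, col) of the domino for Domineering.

X's best at [X./OX/../X./OO]: (2,1)

ply 1, X at X./OX/../X./OO | (0,1)=+0→XX/OX/../X./OO; (2,0)=+0→X./OX/X./X./OO; (2,1)=+1→X./OX/.X/X./OO*; (3,1)=+0→X./OX/../XX/OO
ply 2, O at X./OX/.X/X./OO | (0,1)=-1→XO/OX/.X/X./OO*; (2,0)=-1→X./OX/OX/X./OO; (3,1)=-1→X./OX/.X/XO/OO
ply 3, X at XO/OX/.X/X./OO | (2,0)=+0→XO/OX/XX/X./OO; (3,1)=+1→XO/OX/.X/XX/OO*
ply 4: XO/OX/.X/XX/OO is terminal -1 (O); from X./OX/../X./OO depth 8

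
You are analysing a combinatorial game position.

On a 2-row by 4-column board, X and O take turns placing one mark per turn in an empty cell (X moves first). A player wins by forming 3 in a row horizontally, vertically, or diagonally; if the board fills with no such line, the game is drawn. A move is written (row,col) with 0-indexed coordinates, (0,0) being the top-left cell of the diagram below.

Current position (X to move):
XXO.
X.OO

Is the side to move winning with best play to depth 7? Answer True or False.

p1 X@[XXO./X.OO]: (0,3)[XXOX/X.OO]-1 (1,1)[XXO./XXOO]+0*
p2 O@[XXO./XXOO]: (0,3)[XXOO/XXOO]+0*
p3 X@[XXOO/XXOO] terminal +0; root [XXO./X.OO] d7

X winning at [XXO./X.OO]: False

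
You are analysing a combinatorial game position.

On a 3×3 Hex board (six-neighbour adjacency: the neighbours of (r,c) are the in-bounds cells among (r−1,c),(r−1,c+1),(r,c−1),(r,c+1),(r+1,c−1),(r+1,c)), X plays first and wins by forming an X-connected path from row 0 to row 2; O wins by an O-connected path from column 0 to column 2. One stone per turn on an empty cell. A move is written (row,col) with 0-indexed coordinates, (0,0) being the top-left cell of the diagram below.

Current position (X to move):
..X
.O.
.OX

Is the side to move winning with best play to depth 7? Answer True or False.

ply 1, X at ..X/.O./.OX | (0,0)=-1→X.X/.O./.OX; (0,1)=-1→.XX/.O./.OX; (1,0)=+1→..X/XO./.OX*; (1,2)=+1→..X/.OX/.OX; (2,0)=+1→..X/.O./XOX
ply 2, O at ..X/XO./.OX | (0,0)=-1→O.X/XO./.OX*; (0,1)=-1→.OX/XO./.OX; (1,2)=-1→..X/XOO/.OX; (2,0)=-1→..X/XO./OOX
ply 3, X at O.X/XO./.OX | (0,1)=+1→OXX/XO./.OX*; (1,2)=+1→O.X/XOX/.OX; (2,0)=+1→O.X/XO./XOX
ply 4, O at OXX/XO./.OX | (1,2)=-1→OXX/XOO/.OX*; (2,0)=-1→OXX/XO./OOX
ply 5, X at OXX/XOO/.OX | (2,0)=+1→OXX/XOO/XOX*
ply 6: OXX/XOO/XOX is terminal -1 (O); from ..X/.O./.OX depth 7

X winning at [..X/.O./.OX]: True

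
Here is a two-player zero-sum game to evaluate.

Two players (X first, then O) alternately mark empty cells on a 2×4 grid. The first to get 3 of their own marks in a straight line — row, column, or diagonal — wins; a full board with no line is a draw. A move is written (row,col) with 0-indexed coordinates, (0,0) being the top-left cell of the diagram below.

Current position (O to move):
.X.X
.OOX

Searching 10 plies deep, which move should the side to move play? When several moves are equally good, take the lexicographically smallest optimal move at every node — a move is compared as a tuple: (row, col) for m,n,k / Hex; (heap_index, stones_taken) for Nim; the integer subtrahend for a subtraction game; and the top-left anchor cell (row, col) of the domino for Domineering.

[.X.X/.OOX] O move#1: (0,0):-1/OX.X/.OOX, (0,2):+0/.XOX/.OOX, (1,0):+1/.X.X/OOOX*
[.X.X/OOOX] end (terminal -1, X#2); searched .X.X/.OOX to 10

O's best at [.X.X/.OOX]: (1,0)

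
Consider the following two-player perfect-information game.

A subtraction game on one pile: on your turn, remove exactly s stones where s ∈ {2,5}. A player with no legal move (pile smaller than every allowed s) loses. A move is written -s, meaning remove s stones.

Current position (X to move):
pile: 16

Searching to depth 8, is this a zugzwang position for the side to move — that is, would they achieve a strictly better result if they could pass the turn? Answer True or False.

ply 1, X at 16 | -2=+1→14*; -5=+1→11
ply 2, O at 14 | -2=-1→12*; -5=-1→9
ply 3, X at 12 | -2=-1→10; -5=+1→7*
ply 4, O at 7 | -2=-1→5*; -5=-1→2
ply 5, X at 5 | -2=-1→3; -5=+1→0*
ply 6: 0 is terminal -1 (O); from 16 depth 8
suppose X passes — search the same position with O to move:
pass> ply 1, O at 16 | -2=+1→14*; -5=+1→11
pass> ply 2, X at 14 | -2=-1→12*; -5=-1→9
pass> ply 3, O at 12 | -2=-1→10; -5=+1→7*
pass> ply 4, X at 7 | -2=-1→5*; -5=-1→2
pass> ply 5, O at 5 | -2=-1→3; -5=+1→0*
pass> ply 6: 0 is terminal -1 (X); from 16 depth 8
for X: play +1, pass -1

zugzwang(16, X) = False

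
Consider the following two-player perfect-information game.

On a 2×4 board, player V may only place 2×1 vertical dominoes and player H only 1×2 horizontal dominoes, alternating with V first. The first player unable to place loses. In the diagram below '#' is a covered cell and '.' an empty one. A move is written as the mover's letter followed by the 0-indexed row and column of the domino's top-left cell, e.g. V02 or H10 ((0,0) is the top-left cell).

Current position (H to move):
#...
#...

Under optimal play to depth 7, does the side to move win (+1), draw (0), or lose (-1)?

value(#.../#..., H) = +1

[#.../#...] H move#1: H01:+1/###./#...*, H02:+1/#.##/#..., H11:+1/#.../###., H12:+1/#.../#.##
[###./#...] V move#2: V03:-1/####/#..#*
[####/#..#] H move#3: H11:+1/####/####*
[####/####] end (terminal -1, V#4); searched #.../#... to 7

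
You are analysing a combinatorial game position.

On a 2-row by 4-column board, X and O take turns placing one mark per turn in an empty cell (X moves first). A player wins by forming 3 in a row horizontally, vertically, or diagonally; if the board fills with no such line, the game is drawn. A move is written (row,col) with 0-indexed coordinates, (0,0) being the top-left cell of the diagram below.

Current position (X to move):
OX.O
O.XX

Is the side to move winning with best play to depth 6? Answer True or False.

X winning at [OX.O/O.XX]: True

ply 1, X at OX.O/O.XX | (0,2)=+0→OXXO/O.XX; (1,1)=+1→OX.O/OXXX*
ply 2: OX.O/OXXX is terminal -1 (O); from OX.O/O.XX depth 6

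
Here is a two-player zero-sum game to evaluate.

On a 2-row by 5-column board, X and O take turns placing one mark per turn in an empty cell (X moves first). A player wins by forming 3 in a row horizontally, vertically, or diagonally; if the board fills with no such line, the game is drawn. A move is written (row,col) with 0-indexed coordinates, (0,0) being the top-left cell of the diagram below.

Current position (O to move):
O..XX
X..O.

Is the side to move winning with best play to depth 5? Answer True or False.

[O..XX/X..O.] O move#1: (0,1):-1/OO.XX/X..O., (0,2):+1/O.OXX/X..O.*, (1,1):-1/O..XX/XO.O., (1,2):-1/O..XX/X.OO., (1,4):-1/O..XX/X..OO
[O.OXX/X..O.] X move#2: (0,1):-1/OXOXX/X..O.*, (1,1):-1/O.OXX/XX.O., (1,2):-1/O.OXX/X.XO., (1,4):-1/O.OXX/X..OX
[OXOXX/X..O.] O move#3: (1,1):+0/OXOXX/XO.O., (1,2):+1/OXOXX/X.OO.*, (1,4):+0/OXOXX/X..OO
[OXOXX/X.OO.] X move#4: (1,1):-1/OXOXX/XXOO.*, (1,4):-1/OXOXX/X.OOX
[OXOXX/XXOO.] O move#5: (1,4):+1/OXOXX/XXOOO*
[OXOXX/XXOOO] end (terminal -1, X#6); searched O..XX/X..O. to 5

O winning at [O..XX/X..O.]: True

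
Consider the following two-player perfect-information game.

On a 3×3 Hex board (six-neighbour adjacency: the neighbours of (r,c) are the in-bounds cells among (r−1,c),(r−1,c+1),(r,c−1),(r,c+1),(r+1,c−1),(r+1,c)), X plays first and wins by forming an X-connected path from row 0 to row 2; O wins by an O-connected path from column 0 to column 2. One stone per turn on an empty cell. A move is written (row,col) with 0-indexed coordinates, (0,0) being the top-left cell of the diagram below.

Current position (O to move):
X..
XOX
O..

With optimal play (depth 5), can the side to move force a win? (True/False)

O winning at [X../XOX/O..]: True

p1 O@[X../XOX/O..]: (0,1)[XO./XOX/O..]-1 (0,2)[X.O/XOX/O..]+1* (2,1)[X../XOX/OO.]+1 (2,2)[X../XOX/O.O]+1
p2 X@[X.O/XOX/O..] terminal -1; root [X../XOX/O..] d5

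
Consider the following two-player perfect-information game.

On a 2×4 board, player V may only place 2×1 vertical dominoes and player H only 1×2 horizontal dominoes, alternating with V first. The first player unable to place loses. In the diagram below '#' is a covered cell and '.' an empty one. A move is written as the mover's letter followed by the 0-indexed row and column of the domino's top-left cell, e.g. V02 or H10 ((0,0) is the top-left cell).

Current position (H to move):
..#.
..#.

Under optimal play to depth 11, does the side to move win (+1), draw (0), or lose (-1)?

ply 1, H at ..#./..#. | H00=+1→###./..#.*; H10=+1→..#./###.
ply 2, V at ###./..#. | V03=-1→####/..##*
ply 3, H at ####/..## | H10=+1→####/####*
ply 4: ####/#### is terminal -1 (V); from ..#./..#. depth 11

value(..#./..#., H) = +1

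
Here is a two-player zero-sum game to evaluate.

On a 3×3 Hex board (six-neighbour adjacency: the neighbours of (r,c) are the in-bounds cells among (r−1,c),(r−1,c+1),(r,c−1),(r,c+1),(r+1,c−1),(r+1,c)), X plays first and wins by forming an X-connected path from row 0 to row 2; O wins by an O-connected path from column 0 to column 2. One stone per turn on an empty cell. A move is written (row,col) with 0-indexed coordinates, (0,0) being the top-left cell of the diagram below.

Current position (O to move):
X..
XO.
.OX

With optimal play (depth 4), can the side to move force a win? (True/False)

O winning at [X../XO./.OX]: True

ply 1, O at X../XO./.OX | (0,1)=-1→XO./XO./.OX; (0,2)=-1→X.O/XO./.OX; (1,2)=-1→X../XOO/.OX; (2,0)=+1→X../XO./OOX*
ply 2, X at X../XO./OOX | (0,1)=-1→XX./XO./OOX*; (0,2)=-1→X.X/XO./OOX; (1,2)=-1→X../XOX/OOX
ply 3, O at XX./XO./OOX | (0,2)=+1→XXO/XO./OOX*; (1,2)=+1→XX./XOO/OOX
ply 4: XXO/XO./OOX is terminal -1 (X); from X../XO./.OX depth 4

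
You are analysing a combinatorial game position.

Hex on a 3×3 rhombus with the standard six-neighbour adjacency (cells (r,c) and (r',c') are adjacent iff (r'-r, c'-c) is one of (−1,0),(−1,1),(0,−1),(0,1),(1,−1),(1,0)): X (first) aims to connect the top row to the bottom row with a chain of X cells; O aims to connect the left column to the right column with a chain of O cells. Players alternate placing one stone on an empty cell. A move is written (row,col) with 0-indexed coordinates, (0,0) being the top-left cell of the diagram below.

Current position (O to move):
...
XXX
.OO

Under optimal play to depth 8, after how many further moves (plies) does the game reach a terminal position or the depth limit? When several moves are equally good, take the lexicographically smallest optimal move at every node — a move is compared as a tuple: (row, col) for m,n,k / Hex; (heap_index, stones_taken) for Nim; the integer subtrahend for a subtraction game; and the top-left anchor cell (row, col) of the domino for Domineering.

p1 O@[.../XXX/.OO]: (0,0)[O../XXX/.OO]-1 (0,1)[.O./XXX/.OO]-1 (0,2)[..O/XXX/.OO]-1 (2,0)[.../XXX/OOO]+1*
p2 X@[.../XXX/OOO] terminal -1; root [.../XXX/.OO] d8

PV length from [.../XXX/.OO]: 1 ply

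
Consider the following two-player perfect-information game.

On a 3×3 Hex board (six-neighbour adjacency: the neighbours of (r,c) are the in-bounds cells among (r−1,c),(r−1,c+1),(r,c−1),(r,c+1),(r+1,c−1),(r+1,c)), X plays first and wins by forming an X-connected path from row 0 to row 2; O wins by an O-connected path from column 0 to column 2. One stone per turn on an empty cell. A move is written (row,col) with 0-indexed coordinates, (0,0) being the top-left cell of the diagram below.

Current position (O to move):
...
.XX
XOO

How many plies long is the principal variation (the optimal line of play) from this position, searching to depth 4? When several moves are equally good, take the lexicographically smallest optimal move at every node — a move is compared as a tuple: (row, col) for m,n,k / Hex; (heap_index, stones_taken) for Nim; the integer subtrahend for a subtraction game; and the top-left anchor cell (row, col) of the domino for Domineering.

p1 O@[.../.XX/XOO]: (0,0)[O../.XX/XOO]-1* (0,1)[.O./.XX/XOO]-1 (0,2)[..O/.XX/XOO]-1 (1,0)[.../OXX/XOO]-1
p2 X@[O../.XX/XOO]: (0,1)[OX./.XX/XOO]+1* (0,2)[O.X/.XX/XOO]+1 (1,0)[O../XXX/XOO]+1
p3 O@[OX./.XX/XOO] terminal -1; root [.../.XX/XOO] d4

PV length from [.../.XX/XOO]: 2 plies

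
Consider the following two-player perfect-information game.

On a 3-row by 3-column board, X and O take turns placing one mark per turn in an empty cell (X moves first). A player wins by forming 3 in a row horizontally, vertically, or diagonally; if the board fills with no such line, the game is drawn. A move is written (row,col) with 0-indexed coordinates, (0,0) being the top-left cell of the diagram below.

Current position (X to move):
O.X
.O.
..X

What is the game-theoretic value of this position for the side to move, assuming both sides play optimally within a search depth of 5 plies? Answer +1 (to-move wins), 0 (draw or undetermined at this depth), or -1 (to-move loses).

[O.X/.O./..X] X move#1: (0,1):+0/OXX/.O./..X, (1,0):+0/O.X/XO./..X, (1,2):+1/O.X/.OX/..X*, (2,0):+1/O.X/.O./X.X, (2,1):+1/O.X/.O./.XX
[O.X/.OX/..X] end (terminal -1, O#2); searched O.X/.O./..X to 5

value(O.X/.O./..X, X) = +1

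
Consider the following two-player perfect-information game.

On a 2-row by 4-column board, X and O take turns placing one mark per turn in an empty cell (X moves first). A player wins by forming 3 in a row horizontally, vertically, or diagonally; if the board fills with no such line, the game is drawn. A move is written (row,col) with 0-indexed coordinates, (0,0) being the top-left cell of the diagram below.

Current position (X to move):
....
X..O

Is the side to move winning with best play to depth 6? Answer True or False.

X winning at [..../X..O]: False

[..../X..O] X move#1: (0,0):+0/X.../X..O*, (0,1):+0/.X../X..O, (0,2):+0/..X./X..O, (0,3):+0/...X/X..O, (1,1):+0/..../XX.O, (1,2):+0/..../X.XO
[X.../X..O] O move#2: (0,1):+0/XO../X..O*, (0,2):+0/X.O./X..O, (0,3):+0/X..O/X..O, (1,1):+0/X.../XO.O, (1,2):+0/X.../X.OO
[XO../X..O] X move#3: (0,2):+0/XOX./X..O*, (0,3):+0/XO.X/X..O, (1,1):+0/XO../XX.O, (1,2):+0/XO../X.XO
[XOX./X..O] O move#4: (0,3):+0/XOXO/X..O*, (1,1):+0/XOX./XO.O, (1,2):+0/XOX./X.OO
[XOXO/X..O] X move#5: (1,1):+0/XOXO/XX.O*, (1,2):+0/XOXO/X.XO
[XOXO/XX.O] O move#6: (1,2):+0/XOXO/XXOO*
[XOXO/XXOO] end (terminal +0, X#7); searched ..../X..O to 6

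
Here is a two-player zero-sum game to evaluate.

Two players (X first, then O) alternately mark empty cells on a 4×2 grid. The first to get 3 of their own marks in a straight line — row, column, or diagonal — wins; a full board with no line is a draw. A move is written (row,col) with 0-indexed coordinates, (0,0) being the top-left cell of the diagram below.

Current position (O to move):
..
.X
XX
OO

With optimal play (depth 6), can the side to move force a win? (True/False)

O winning at [../.X/XX/OO]: False

[../.X/XX/OO] O move#1: (0,0):-1/O./.X/XX/OO, (0,1):+0/.O/.X/XX/OO*, (1,0):-1/../OX/XX/OO
[.O/.X/XX/OO] X move#2: (0,0):+0/XO/.X/XX/OO*, (1,0):+0/.O/XX/XX/OO
[XO/.X/XX/OO] O move#3: (1,0):+0/XO/OX/XX/OO*
[XO/OX/XX/OO] end (terminal +0, X#4); searched ../.X/XX/OO to 6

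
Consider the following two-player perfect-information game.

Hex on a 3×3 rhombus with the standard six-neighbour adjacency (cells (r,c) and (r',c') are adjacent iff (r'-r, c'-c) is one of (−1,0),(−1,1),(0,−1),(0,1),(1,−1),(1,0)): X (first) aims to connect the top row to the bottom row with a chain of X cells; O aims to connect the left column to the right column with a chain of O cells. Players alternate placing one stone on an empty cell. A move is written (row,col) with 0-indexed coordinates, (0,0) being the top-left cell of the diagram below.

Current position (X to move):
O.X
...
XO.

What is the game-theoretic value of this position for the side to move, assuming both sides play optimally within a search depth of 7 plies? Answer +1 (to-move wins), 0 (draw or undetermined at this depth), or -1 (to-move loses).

ply 1, X at O.X/.../XO. | (0,1)=+1→OXX/.../XO.*; (1,0)=+1→O.X/X../XO.; (1,1)=+1→O.X/.X./XO.; (1,2)=+1→O.X/..X/XO.; (2,2)=+1→O.X/.../XOX
ply 2, O at OXX/.../XO. | (1,0)=-1→OXX/O../XO.*; (1,1)=-1→OXX/.O./XO.; (1,2)=-1→OXX/..O/XO.; (2,2)=-1→OXX/.../XOO
ply 3, X at OXX/O../XO. | (1,1)=+1→OXX/OX./XO.*; (1,2)=+1→OXX/O.X/XO.; (2,2)=+1→OXX/O../XOX
ply 4: OXX/OX./XO. is terminal -1 (O); from O.X/.../XO. depth 7

value(O.X/.../XO., X) = +1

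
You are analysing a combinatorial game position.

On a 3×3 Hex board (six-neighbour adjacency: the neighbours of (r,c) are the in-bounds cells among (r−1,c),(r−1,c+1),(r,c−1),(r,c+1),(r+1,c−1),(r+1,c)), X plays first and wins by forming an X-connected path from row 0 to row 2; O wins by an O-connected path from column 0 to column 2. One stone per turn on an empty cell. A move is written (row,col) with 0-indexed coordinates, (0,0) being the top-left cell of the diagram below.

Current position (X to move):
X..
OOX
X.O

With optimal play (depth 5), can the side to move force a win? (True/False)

[X../OOX/X.O] X move#1: (0,1):-1/XX./OOX/X.O*, (0,2):-1/X.X/OOX/X.O, (2,1):-1/X../OOX/XXO
[XX./OOX/X.O] O move#2: (0,2):+1/XXO/OOX/X.O*, (2,1):+1/XX./OOX/XOO
[XXO/OOX/X.O] end (terminal -1, X#3); searched X../OOX/X.O to 5

X winning at [X../OOX/X.O]: False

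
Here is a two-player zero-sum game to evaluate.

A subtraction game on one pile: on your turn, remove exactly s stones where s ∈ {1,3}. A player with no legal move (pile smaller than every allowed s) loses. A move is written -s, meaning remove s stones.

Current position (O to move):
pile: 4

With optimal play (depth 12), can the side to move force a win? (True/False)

ply 1, O at 4 | -1=-1→3*; -3=-1→1
ply 2, X at 3 | -1=+1→2*; -3=+1→0
ply 3, O at 2 | -1=-1→1*
ply 4, X at 1 | -1=+1→0*
ply 5: 0 is terminal -1 (O); from 4 depth 12

O winning at [4]: False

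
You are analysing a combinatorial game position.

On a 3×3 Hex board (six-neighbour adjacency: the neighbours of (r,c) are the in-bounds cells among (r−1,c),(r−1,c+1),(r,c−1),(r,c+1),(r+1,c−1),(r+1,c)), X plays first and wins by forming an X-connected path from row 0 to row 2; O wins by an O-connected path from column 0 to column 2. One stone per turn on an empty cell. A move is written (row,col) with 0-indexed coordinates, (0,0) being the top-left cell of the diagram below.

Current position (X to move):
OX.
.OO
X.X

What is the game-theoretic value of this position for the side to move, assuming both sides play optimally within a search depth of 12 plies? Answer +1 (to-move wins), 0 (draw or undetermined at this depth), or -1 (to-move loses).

value(OX./.OO/X.X, X) = +1

ply 1, X at OX./.OO/X.X | (0,2)=-1→OXX/.OO/X.X; (1,0)=+1→OX./XOO/X.X*; (2,1)=-1→OX./.OO/XXX
ply 2: OX./XOO/X.X is terminal -1 (O); from OX./.OO/X.X depth 12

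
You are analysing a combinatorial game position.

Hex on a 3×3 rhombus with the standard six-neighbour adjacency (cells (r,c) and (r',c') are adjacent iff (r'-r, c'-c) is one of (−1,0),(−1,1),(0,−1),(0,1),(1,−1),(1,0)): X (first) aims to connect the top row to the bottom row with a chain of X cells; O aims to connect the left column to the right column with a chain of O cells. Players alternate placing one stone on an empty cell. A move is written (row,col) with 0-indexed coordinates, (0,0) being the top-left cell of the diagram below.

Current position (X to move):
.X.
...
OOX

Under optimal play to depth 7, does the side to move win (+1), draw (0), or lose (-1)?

value(.X./.../OOX, X) = +1

ply 1, X at .X./.../OOX | (0,0)=-1→XX./.../OOX; (0,2)=-1→.XX/.../OOX; (1,0)=-1→.X./X../OOX; (1,1)=-1→.X./.X./OOX; (1,2)=+1→.X./..X/OOX*
ply 2, O at .X./..X/OOX | (0,0)=-1→OX./..X/OOX*; (0,2)=-1→.XO/..X/OOX; (1,0)=-1→.X./O.X/OOX; (1,1)=-1→.X./.OX/OOX
ply 3, X at OX./..X/OOX | (0,2)=+1→OXX/..X/OOX*; (1,0)=+1→OX./X.X/OOX; (1,1)=+1→OX./.XX/OOX
ply 4: OXX/..X/OOX is terminal -1 (O); from .X./.../OOX depth 7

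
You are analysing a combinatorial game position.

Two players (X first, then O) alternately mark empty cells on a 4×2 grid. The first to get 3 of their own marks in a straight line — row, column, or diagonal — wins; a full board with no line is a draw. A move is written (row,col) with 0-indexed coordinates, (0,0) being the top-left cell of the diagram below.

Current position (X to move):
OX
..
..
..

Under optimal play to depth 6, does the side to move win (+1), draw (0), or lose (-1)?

value(OX/../../.., X) = 0

p1 X@[OX/../../..]: (1,0)[OX/X./../..]+0* (1,1)[OX/.X/../..]+0 (2,0)[OX/../X./..]+0 (2,1)[OX/../.X/..]+0 (3,0)[OX/../../X.]+0 (3,1)[OX/../../.X]+0
p2 O@[OX/X./../..]: (1,1)[OX/XO/../..]+0* (2,0)[OX/X./O./..]+0 (2,1)[OX/X./.O/..]+0 (3,0)[OX/X./../O.]+0 (3,1)[OX/X./../.O]+0
p3 X@[OX/XO/../..]: (2,0)[OX/XO/X./..]+0* (2,1)[OX/XO/.X/..]+0 (3,0)[OX/XO/../X.]+0 (3,1)[OX/XO/../.X]+0
p4 O@[OX/XO/X./..]: (2,1)[OX/XO/XO/..]-1 (3,0)[OX/XO/X./O.]+0* (3,1)[OX/XO/X./.O]-1
p5 X@[OX/XO/X./O.]: (2,1)[OX/XO/XX/O.]+0* (3,1)[OX/XO/X./OX]+0
p6 O@[OX/XO/XX/O.]: (3,1)[OX/XO/XX/OO]+0*
p7 X@[OX/XO/XX/OO] terminal +0; root [OX/../../..] d6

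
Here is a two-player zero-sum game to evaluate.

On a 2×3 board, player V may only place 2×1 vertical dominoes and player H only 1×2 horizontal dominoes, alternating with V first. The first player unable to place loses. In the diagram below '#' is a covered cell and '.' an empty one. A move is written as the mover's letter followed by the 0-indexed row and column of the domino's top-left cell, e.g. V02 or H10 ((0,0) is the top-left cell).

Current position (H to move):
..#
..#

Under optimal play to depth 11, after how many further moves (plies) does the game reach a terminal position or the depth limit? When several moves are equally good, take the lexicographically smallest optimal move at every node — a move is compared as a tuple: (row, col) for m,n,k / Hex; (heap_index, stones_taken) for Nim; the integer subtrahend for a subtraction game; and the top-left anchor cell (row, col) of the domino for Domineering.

p1 H@[..#/..#]: H00[###/..#]+1* H10[..#/###]+1
p2 V@[###/..#] terminal -1; root [..#/..#] d11

PV length from [..#/..#]: 1 ply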